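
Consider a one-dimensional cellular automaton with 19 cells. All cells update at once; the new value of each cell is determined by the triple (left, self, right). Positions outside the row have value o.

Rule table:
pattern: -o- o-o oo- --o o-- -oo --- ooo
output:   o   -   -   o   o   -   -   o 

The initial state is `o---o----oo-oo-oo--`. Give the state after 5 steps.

step 1: -o-ooo--o--------oo
step 2: -o--o-oooo------o-o
step 3: -oooo--oo-o----oo--
step 4: --oo-oo---oo--o--oo
step 5: oo-----o-o--ooooo-o

oo-----o-o--ooooo-o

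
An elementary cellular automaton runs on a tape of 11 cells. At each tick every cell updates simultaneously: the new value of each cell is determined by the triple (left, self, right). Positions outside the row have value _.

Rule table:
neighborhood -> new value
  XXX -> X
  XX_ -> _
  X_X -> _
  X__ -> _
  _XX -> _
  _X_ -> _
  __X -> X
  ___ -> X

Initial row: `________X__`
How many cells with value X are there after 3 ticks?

XXXXXXXX__X
_XXXXXX__X_
X_XXXX__X__
count of X: 6

6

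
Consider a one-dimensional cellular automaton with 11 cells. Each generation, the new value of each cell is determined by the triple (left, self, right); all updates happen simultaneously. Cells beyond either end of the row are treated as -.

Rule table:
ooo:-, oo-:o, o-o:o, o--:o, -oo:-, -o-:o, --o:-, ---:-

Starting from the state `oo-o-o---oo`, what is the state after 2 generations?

generation 1: -oooooo---o
generation 2: ------oo--o

------oo--o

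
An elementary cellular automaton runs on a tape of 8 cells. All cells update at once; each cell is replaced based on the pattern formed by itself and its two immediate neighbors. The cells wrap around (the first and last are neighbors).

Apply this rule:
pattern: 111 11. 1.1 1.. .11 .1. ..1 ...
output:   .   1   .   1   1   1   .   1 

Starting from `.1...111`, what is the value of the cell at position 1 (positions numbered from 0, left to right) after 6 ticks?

1

.111.1.1
.1.1.1.1
.1.1.1.1  (fixed point — unchanged through tick 6)
position 1 holds 1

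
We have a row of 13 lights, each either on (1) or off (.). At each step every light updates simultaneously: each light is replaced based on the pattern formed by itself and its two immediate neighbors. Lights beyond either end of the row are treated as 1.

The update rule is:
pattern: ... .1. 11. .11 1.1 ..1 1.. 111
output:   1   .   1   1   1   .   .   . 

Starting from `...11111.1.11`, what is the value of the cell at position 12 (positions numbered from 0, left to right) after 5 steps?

1

.1.1...11.11.
1.1..1.111111
11....11.....
.1.11.11.111.
1.11111111.11
position 12 holds 1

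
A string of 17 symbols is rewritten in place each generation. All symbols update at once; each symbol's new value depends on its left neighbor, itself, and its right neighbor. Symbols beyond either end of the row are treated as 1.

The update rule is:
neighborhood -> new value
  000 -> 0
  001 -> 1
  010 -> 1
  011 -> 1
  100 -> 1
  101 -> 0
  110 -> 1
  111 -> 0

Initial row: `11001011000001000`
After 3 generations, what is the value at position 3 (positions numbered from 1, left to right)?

01111011100011101
01001010110110101
01111010110110101
position 3 holds 1

1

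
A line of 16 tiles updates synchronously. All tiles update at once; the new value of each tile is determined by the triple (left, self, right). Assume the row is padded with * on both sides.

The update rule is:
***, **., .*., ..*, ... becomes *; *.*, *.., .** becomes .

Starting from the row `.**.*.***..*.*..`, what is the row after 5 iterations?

..*.*..**.**.*.*
.**.*.*.*..*.*..
..*.*.*.*.**.*.*
.**.*.*.*..*.*..  (repeats iteration 2; period 2)
iteration 5: ..*.*.*.*.**.*.*

..*.*.*.*.**.*.*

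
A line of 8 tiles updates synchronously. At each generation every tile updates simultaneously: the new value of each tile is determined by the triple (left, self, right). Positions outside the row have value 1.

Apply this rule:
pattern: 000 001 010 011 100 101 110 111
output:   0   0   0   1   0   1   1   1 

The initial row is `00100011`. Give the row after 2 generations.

00000011

00000011
00000011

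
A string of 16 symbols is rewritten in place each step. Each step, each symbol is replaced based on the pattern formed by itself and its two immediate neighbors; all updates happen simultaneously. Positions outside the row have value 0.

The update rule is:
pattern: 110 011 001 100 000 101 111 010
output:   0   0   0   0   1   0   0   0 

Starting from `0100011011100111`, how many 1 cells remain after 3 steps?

0001000000000000
1100011111111111
0001000000000000
count of 1: 1

1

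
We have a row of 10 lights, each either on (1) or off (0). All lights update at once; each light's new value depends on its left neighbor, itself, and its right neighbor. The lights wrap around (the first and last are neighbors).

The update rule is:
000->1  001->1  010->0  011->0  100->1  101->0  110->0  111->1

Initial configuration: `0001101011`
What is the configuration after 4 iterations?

1110000000
0101111111
0000111110
1111011101

1111011101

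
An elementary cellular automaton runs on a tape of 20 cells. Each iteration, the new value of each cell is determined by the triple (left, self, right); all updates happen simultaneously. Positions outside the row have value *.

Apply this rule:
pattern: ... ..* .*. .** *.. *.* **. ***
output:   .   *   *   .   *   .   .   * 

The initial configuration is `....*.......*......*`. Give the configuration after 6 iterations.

iteration 1: *..***.....***....*.
iteration 2: .**.*.*...*.*.*..**.
iteration 3: ....*.**.**.*.***...
iteration 4: *..**.......*..*.*.*
iteration 5: .**..*.....*****.*..
iteration 6: ...****...*.***..***

...****...*.***..***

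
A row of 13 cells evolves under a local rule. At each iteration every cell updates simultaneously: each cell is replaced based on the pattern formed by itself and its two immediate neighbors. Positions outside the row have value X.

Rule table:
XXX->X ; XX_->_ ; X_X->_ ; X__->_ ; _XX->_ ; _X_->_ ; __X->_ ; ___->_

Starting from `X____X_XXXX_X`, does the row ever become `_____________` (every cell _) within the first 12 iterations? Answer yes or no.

yes

iteration 1: ________XX___
iteration 2: _____________
all cells are _ at iteration 2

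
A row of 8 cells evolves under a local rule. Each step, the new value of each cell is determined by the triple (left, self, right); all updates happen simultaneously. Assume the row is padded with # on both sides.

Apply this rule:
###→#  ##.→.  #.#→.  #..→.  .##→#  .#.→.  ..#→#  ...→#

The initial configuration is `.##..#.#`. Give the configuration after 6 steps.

.#..#..#
...#..##
.##..###
.#..####
...#####
.#######

.#######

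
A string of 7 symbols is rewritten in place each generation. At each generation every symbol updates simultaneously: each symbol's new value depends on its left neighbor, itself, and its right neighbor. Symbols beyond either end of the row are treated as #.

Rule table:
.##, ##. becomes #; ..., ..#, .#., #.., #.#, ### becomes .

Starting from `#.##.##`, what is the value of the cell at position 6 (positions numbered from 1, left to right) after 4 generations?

.

#.##.#.
#.##...
#.##...  (fixed point — unchanged through generation 4)
position 6 holds .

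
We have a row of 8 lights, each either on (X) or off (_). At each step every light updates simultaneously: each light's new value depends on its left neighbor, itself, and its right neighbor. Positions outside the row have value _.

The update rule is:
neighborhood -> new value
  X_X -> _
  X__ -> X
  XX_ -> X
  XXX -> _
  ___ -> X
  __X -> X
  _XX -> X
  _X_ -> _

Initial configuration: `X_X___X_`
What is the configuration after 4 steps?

_XX_XXXX

___XXX_X
XXXX_X__
X__X__XX
_XX_XXXX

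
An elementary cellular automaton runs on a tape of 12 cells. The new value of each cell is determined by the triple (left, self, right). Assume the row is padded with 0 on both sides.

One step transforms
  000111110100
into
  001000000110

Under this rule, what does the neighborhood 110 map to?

At position 7 the neighborhood is 110; the next row has 0 there.

0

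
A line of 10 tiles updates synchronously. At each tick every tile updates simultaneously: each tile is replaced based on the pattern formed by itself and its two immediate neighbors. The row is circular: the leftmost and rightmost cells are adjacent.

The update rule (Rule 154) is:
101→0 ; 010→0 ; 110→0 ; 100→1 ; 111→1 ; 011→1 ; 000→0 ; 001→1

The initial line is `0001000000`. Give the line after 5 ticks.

1000001000

0010100000
0100010000
1010101000
0000000101
1000001000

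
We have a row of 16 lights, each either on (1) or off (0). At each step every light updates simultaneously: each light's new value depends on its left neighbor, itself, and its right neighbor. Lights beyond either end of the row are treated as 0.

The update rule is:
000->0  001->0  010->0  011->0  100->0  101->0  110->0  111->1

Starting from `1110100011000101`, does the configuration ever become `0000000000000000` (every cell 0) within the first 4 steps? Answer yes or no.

yes

step 1: 0100000000000000
step 2: 0000000000000000
all cells are 0 at step 2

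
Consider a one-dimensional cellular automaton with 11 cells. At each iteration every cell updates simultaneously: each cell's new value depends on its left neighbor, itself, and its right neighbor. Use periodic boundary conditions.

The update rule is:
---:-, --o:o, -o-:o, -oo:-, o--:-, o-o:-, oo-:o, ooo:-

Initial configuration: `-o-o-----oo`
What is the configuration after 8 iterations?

-o-o-oo-o-o

iteration 1: -o-o----o-o
iteration 2: -o-o---oo-o
iteration 3: -o-o--o-o-o
iteration 4: -o-o-oo-o-o
iteration 5: -o-o--o-o-o  (repeats iteration 3; period 2)
iteration 8: -o-o-oo-o-o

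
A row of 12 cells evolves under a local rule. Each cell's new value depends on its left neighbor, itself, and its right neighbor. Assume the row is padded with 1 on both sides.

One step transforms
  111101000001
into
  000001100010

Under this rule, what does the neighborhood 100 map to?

1

At position 6 the neighborhood is 100; the next row has 1 there.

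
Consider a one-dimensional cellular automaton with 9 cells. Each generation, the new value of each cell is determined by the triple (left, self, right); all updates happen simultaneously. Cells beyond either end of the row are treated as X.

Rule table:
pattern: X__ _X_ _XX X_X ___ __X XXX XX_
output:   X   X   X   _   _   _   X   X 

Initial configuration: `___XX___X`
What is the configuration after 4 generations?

X__XXX__X
XX_XXXX_X
XX_XXXX_X  (fixed point — unchanged through generation 4)

XX_XXXX_X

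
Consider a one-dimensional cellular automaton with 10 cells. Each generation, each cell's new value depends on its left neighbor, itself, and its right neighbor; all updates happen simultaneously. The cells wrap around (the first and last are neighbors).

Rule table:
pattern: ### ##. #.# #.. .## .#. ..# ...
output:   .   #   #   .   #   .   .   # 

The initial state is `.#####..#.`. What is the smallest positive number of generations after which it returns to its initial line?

.#...#....
...#...###
.#...#.#.#
#..#..#.#.
.......#.#
.#####..#.

6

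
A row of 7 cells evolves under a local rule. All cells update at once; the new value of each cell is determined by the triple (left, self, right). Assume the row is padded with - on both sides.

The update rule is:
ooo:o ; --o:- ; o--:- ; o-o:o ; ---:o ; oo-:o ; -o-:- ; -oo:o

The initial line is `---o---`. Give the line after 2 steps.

step 1: oo---oo
step 2: oo-o-oo

oo-o-oo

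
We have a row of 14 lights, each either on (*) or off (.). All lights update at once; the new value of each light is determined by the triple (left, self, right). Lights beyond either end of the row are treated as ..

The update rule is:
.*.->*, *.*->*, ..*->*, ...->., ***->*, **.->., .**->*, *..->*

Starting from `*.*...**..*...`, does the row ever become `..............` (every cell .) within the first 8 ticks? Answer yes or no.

no

****.**.****..
***.**.****.*.
**.**.****.***
*.**.****.***.
***.****.***.*
**.****.***.**
*.****.***.**.
*****.***.**.*
tick 8 is *****.***.**.*, still not uniform .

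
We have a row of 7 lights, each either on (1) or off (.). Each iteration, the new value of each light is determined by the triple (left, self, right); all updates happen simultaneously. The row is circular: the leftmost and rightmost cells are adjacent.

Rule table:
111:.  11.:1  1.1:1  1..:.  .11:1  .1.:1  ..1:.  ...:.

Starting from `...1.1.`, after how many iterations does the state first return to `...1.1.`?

...111.
...1.1.

2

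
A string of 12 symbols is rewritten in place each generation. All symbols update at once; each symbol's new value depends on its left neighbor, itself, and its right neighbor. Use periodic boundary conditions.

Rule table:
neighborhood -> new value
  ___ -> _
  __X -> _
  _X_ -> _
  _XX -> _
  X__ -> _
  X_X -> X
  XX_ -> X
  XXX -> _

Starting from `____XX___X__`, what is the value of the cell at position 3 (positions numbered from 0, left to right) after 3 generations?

_____X______
____________
____________
position 3 holds _

_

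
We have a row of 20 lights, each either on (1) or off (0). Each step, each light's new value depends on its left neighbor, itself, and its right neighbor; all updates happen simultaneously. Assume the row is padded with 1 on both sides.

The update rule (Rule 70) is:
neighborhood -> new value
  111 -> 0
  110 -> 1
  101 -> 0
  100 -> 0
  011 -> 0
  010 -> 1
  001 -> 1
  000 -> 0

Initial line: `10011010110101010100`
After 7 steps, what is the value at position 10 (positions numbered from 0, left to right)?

10101010010101010101
10101010110101010100
10101010010101010101  (repeats step 1; period 2)
step 7: 10101010010101010101
position 10 holds 0

0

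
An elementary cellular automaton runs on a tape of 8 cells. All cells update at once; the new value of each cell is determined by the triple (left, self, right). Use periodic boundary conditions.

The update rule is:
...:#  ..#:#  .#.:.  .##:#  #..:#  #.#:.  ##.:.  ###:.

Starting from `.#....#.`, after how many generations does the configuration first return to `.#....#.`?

#.####.#
..#....#
##.####.
#..#....
.##.####
.#..#...
#.##.###
..#..#..
##.##.##
...#..#.
###.##.#
....#..#
####.##.
#....#..
.####.##
.#....#.

16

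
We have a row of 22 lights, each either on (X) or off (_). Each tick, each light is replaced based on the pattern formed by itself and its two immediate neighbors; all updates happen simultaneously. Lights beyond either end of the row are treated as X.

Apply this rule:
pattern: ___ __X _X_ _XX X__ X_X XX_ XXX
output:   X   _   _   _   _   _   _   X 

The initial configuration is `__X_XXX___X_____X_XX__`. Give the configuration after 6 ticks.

__XX__XXXX__XX__XXX___

_____X__X___XXX_______
_XXX______X__X__XXXXX_
__X__XXXX________XXX__
______XX__XXXXXX__X___
_XXXX______XXXX_____X_
__XX__XXXX__XX__XXX___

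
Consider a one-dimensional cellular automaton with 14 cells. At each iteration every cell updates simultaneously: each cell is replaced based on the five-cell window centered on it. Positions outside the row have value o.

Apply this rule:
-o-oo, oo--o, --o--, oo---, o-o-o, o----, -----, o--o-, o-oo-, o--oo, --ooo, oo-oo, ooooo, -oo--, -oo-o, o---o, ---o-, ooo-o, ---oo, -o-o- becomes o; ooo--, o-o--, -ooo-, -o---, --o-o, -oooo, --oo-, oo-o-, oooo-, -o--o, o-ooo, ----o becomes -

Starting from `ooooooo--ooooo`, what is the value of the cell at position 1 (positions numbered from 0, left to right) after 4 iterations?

o

iteration 1: ooooo--ooo-ooo
iteration 2: ooo--ooo-oo--o
iteration 3: o--ooo-ooooooo
iteration 4: -ooo-oo--ooooo
position 1 holds o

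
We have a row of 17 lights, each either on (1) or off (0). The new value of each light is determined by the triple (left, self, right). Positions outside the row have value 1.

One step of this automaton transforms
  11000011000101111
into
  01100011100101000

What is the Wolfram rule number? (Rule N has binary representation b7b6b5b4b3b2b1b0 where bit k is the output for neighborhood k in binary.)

92

position 0: 111 → 0  (bit 7 = 0)
position 1: 110 → 1  (bit 6 = 1)
position 12: 101 → 0  (bit 5 = 0)
position 2: 100 → 1  (bit 4 = 1)
position 6: 011 → 1  (bit 3 = 1)
position 11: 010 → 1  (bit 2 = 1)
position 5: 001 → 0  (bit 1 = 0)
position 3: 000 → 0  (bit 0 = 0)
bits b7..b0 = 01011100 = 92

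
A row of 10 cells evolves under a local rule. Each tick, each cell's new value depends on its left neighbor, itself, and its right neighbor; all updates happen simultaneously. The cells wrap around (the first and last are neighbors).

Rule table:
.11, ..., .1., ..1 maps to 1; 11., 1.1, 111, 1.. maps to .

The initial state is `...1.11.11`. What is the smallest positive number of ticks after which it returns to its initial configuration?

.111.1..1.
11...1.11.
1..111.1..
1.11...1.1
..1..111.1
.11.11...1
.1..1..111
.1.11.11..
11.1..1..1
...1.11.11

10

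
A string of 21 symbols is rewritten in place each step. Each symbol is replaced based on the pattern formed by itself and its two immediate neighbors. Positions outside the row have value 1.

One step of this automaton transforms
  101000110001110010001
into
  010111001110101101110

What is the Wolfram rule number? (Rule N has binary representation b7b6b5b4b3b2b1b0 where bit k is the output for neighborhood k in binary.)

position 12: 111 → 1  (bit 7 = 1)
position 0: 110 → 0  (bit 6 = 0)
position 1: 101 → 1  (bit 5 = 1)
position 3: 100 → 1  (bit 4 = 1)
position 6: 011 → 0  (bit 3 = 0)
position 2: 010 → 0  (bit 2 = 0)
position 5: 001 → 1  (bit 1 = 1)
position 4: 000 → 1  (bit 0 = 1)
bits b7..b0 = 10110011 = 179

179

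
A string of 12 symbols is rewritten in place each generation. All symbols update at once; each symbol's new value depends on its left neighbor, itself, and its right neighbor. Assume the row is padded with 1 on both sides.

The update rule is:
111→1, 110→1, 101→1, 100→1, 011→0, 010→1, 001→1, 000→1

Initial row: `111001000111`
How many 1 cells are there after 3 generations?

11

111111111011
111111111101
111111111110
count of 1: 11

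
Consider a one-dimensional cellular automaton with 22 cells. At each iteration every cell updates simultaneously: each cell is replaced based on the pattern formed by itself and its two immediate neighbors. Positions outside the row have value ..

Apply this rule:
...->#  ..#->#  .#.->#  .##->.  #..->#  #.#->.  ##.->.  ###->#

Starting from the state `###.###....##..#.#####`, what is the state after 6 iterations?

####.##...########.###

.#...#.####..###..###.
######..##.##.#.##.#.#
.####.##......#....#.#
#.##....############.#
#...####.##########..#
####.##...########.###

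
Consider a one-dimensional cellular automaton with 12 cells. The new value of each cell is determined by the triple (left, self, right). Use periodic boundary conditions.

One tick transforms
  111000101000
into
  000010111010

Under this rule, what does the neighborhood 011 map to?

At position 0 the neighborhood is 011; the next row has 0 there.

0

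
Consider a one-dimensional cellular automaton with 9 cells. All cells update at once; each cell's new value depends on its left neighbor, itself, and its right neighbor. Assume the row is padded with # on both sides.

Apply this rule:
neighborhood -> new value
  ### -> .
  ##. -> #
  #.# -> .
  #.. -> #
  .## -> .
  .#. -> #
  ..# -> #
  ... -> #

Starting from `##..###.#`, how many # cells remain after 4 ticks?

.###..#..
...######
###......
..#######
count of #: 7

7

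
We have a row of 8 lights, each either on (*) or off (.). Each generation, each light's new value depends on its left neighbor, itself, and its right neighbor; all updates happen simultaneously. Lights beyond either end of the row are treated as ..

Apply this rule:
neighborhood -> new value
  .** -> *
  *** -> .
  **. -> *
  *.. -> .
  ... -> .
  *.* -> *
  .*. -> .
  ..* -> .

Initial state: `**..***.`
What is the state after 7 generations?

**......

**..*.*.
**...*..
**......
**......  (fixed point — unchanged through generation 7)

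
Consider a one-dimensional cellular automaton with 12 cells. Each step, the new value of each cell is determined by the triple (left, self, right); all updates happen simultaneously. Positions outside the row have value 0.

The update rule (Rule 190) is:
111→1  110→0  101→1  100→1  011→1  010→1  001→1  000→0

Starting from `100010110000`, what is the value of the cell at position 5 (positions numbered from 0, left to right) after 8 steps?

step 1: 110111101000
step 2: 101111011100
step 3: 111110111010
step 4: 111101110111
step 5: 111011101110
step 6: 110111011101
step 7: 101110111011
step 8: 111101110110
position 5 holds 1

1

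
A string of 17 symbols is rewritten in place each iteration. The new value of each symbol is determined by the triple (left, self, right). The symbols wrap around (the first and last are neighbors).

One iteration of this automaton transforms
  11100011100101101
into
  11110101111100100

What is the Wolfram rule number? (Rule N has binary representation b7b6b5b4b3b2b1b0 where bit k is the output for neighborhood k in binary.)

position 0: 111 → 1  (bit 7 = 1)
position 2: 110 → 1  (bit 6 = 1)
position 12: 101 → 0  (bit 5 = 0)
position 3: 100 → 1  (bit 4 = 1)
position 6: 011 → 0  (bit 3 = 0)
position 11: 010 → 1  (bit 2 = 1)
position 5: 001 → 1  (bit 1 = 1)
position 4: 000 → 0  (bit 0 = 0)
bits b7..b0 = 11010110 = 214

214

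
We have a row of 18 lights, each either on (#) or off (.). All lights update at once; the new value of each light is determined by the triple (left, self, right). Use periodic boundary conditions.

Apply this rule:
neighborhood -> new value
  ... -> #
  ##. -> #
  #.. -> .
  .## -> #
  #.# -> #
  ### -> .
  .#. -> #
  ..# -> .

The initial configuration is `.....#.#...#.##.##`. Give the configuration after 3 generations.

.###.###...#.###.#

.###.###.#.#######
##.###.#####.....#
.###.###...#.###.#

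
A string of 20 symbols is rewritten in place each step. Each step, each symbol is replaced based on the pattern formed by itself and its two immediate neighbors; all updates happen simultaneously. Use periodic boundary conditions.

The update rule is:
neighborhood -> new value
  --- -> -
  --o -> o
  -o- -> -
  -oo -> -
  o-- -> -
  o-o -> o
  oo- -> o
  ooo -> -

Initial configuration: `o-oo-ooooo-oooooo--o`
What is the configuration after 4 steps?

oo-oo----oo-----o-o-
-oo-o---o-o----o-o-o
o-oo---o-o----o-o-o-
-o-o--o-o----o-o-o-o

-o-o--o-o----o-o-o-o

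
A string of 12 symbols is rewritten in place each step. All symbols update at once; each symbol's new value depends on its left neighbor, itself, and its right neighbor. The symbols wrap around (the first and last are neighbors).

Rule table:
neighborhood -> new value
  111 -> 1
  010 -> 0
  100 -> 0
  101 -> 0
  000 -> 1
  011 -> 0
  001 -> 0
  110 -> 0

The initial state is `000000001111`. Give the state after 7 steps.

100110011111

step 1: 011111100110
step 2: 001111000000
step 3: 100110011111
step 4: 000000001111  (repeats step 0; period 4)
step 7: 100110011111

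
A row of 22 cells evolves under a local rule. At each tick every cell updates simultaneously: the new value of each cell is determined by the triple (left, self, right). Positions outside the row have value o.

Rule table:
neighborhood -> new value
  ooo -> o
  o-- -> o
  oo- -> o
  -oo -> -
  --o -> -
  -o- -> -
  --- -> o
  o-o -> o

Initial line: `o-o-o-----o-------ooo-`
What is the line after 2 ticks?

oo-o-oooo--oooooo--ooo
ooo-o-oooo--oooooo--oo

ooo-o-oooo--oooooo--oo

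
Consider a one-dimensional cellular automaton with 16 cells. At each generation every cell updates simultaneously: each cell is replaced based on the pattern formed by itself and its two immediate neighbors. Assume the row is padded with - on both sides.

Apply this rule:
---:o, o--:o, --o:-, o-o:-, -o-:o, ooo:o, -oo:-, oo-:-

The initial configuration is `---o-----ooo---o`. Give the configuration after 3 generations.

ooo--o--o-oooo-o

generation 1: oo-ooooo--o-oo-o
generation 2: ----ooo-o-o----o
generation 3: ooo--o--o-oooo-o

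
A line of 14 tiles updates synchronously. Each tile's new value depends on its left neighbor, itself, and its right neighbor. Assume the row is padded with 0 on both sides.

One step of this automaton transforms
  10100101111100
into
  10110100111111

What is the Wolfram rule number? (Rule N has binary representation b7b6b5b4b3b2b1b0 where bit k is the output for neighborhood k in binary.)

213

position 8: 111 → 1  (bit 7 = 1)
position 11: 110 → 1  (bit 6 = 1)
position 1: 101 → 0  (bit 5 = 0)
position 3: 100 → 1  (bit 4 = 1)
position 7: 011 → 0  (bit 3 = 0)
position 0: 010 → 1  (bit 2 = 1)
position 4: 001 → 0  (bit 1 = 0)
position 13: 000 → 1  (bit 0 = 1)
bits b7..b0 = 11010101 = 213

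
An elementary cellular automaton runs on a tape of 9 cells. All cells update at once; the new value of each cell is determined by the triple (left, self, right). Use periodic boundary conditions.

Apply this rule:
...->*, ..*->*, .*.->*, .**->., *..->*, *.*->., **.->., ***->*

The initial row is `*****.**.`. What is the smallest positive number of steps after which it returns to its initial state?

4

.***.....
*.*.*****
..*..****
*****.**.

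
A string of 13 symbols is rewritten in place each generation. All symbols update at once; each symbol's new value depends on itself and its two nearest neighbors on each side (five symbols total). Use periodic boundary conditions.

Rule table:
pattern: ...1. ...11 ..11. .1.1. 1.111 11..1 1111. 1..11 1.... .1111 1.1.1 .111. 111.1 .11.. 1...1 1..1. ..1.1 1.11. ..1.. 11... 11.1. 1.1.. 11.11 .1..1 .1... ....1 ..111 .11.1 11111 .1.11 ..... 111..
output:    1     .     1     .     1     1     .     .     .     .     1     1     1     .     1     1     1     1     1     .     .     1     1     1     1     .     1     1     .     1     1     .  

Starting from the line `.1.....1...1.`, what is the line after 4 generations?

11.....1.1..1

111.1.1111111
..1.111......
.11111...1111
11.....1.1..1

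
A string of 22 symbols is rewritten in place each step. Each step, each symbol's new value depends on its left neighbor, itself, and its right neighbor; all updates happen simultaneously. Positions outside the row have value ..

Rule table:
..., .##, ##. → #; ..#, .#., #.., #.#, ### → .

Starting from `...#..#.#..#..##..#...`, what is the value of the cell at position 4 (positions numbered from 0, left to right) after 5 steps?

.

##............##....##
##.##########.##.##.##
##.#........#.##.##.##
##...######...##.##.##
##.#.#....#.#.##.##.##
position 4 holds .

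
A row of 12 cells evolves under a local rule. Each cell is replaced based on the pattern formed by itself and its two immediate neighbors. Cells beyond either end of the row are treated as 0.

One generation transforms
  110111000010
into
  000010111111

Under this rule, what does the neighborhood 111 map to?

1

At position 4 the neighborhood is 111; the next row has 1 there.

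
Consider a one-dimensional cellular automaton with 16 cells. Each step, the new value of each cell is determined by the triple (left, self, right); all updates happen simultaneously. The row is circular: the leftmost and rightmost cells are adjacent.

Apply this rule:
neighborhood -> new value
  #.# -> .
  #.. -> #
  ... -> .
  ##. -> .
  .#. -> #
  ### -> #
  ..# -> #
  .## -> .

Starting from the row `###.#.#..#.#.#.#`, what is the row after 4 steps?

...#...##.#.###.

step 1: ##..#.####.#.#..
step 2: ..###..##..#.###
step 3: ##.#.##..###..#.
step 4: ...#...##.#.###.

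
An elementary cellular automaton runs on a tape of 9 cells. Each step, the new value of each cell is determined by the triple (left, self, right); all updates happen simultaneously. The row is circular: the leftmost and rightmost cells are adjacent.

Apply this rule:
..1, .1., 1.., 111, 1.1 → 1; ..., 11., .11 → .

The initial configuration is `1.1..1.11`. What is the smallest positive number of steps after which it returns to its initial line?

6

.111111.1
1.1111.11
.1.11.1.1
111..1111
11.11.111
1.1..1.11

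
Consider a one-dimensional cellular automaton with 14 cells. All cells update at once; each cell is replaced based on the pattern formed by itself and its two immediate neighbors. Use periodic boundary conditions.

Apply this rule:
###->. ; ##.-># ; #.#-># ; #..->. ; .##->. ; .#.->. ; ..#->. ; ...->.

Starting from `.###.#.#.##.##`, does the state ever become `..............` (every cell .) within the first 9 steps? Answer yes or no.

step 1: #..##.#.#.##.#
step 2: #...##.#.#.##.
step 3: .....##.#.#.##
step 4: ......##.#.#.#
step 5: .......##.#.#.
step 6: ........##.#..
step 7: .........##...
step 8: ..........#...
step 9: ..............
all cells are . at step 9

yes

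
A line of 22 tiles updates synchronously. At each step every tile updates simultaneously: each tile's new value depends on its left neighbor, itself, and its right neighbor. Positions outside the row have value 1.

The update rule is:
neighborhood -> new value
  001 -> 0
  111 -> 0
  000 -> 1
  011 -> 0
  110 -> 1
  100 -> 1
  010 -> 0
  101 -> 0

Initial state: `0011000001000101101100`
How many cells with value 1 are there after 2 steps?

1001111100110000100110
1100000110011110010010
count of 1: 10

10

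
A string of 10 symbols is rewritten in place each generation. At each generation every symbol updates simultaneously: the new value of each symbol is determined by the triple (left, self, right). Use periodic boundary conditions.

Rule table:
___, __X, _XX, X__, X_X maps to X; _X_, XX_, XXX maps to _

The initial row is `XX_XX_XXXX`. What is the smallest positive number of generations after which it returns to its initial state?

__XX_XX___
XXX_XX_XXX
___XX_XX__
XXXX_XX_XX
____XX_XX_
XXXXX_XX_X
_____XX_XX
XXXXXX_XX_
X_____XX_X
_XXXXXX_XX
XX_____XX_
X_XXXXXX_X
_XX_____XX
XX_XXXXXX_
X_XX_____X
_XX_XXXXXX
XX_XX_____
X_XX_XXXXX
_XX_XX____
XX_XX_XXXX

20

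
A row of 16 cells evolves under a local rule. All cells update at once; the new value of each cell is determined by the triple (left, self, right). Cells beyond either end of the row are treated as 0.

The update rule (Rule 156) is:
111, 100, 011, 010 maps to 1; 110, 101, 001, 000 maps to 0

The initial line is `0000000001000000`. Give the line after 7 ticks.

0000000001100000
0000000001010000
0000000001011000
0000000001010100
0000000001010110
0000000001010101
0000000001010101

0000000001010101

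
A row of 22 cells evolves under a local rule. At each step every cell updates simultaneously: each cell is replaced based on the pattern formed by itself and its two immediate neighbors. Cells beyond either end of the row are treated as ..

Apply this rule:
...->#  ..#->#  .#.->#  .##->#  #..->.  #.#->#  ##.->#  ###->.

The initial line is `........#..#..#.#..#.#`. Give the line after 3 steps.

#.#######....#.##.#.##

#########.##.####.####
#.......######..###..#
#.#######....#.##.#.##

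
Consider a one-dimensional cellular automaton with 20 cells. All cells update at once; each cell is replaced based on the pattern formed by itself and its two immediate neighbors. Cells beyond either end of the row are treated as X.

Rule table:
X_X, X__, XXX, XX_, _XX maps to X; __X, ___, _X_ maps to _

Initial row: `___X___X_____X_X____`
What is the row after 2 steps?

X___X___X_____X_X___
XX___X___X_____X_X__

XX___X___X_____X_X__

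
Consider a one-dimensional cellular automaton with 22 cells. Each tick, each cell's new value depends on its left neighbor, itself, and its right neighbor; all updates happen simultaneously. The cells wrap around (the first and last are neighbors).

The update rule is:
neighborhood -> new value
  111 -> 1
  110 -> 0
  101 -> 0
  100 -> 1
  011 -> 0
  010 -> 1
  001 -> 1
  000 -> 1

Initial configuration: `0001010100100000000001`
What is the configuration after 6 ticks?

0010010010001111111110

tick 1: 1111010111111111111111
tick 2: 1110010011111111111111
tick 3: 1101111101111111111111
tick 4: 1000111000111111111111
tick 5: 0111010111011111111111
tick 6: 0010010010001111111110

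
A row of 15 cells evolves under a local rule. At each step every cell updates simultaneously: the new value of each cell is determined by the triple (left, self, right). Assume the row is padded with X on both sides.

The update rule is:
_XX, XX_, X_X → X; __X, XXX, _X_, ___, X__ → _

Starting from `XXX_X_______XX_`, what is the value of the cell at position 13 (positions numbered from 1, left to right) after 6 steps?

_

__XX________XXX
__XX________X__
__XX___________
__XX___________  (fixed point — unchanged through step 6)
position 13 holds _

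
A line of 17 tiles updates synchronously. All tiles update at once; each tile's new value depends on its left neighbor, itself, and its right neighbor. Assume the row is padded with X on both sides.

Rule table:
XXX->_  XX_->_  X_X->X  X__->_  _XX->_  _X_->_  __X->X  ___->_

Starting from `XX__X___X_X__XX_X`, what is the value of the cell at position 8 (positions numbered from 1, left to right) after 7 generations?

_

generation 1: ___X___X_X__X__X_
generation 2: __X___X_X__X__X_X
generation 3: _X___X_X__X__X_X_
generation 4: X___X_X__X__X_X_X
generation 5: ___X_X__X__X_X_X_
generation 6: __X_X__X__X_X_X_X
generation 7: _X_X__X__X_X_X_X_
position 8 holds _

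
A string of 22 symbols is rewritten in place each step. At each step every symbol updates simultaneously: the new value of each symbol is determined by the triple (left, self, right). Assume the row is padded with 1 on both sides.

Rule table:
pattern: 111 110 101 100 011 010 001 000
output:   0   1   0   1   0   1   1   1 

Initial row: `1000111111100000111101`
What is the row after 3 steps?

1110000001111110000000

1111000000111111000100
0001111111000001111111
1110000001111110000000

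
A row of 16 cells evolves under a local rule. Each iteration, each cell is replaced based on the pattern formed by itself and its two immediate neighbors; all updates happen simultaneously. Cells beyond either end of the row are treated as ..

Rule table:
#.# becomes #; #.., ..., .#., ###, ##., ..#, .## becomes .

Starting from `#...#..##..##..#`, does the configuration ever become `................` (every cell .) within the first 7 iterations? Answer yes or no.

yes

................
all cells are . at iteration 1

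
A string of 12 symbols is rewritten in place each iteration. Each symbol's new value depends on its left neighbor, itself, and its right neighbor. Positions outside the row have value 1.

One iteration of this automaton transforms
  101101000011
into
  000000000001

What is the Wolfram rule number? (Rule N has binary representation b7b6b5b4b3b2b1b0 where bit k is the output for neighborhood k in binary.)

128

position 11: 111 → 1  (bit 7 = 1)
position 0: 110 → 0  (bit 6 = 0)
position 1: 101 → 0  (bit 5 = 0)
position 6: 100 → 0  (bit 4 = 0)
position 2: 011 → 0  (bit 3 = 0)
position 5: 010 → 0  (bit 2 = 0)
position 9: 001 → 0  (bit 1 = 0)
position 7: 000 → 0  (bit 0 = 0)
bits b7..b0 = 10000000 = 128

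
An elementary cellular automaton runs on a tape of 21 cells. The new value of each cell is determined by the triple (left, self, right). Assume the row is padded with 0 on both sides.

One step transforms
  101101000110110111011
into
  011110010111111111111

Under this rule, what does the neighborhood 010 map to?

At position 0 the neighborhood is 010; the next row has 0 there.

0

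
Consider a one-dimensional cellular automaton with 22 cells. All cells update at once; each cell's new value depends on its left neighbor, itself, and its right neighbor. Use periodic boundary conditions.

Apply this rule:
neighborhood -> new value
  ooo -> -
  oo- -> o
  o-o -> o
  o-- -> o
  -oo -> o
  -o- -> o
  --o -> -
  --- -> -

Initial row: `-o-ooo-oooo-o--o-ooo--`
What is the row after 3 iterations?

-ooo-ooo--oooo-ooo-oo-
-o-ooo-oo-o--ooo-ooooo
oooo-ooooooo-o-ooo---o

oooo-ooooooo-o-ooo---o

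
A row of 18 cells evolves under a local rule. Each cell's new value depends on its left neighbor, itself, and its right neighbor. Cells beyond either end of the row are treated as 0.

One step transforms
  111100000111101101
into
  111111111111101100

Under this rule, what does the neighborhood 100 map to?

1

At position 4 the neighborhood is 100; the next row has 1 there.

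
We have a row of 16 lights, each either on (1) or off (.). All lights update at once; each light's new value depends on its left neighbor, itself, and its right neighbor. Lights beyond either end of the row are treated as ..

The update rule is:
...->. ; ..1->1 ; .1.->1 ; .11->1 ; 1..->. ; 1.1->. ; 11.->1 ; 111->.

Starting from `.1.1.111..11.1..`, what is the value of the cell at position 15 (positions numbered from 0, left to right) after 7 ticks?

tick 1: 11.1.1.1.111.1..
tick 2: 11.1.1.1.1.1.1..
tick 3: 11.1.1.1.1.1.1..  (fixed point — unchanged through tick 7)
position 15 holds .

.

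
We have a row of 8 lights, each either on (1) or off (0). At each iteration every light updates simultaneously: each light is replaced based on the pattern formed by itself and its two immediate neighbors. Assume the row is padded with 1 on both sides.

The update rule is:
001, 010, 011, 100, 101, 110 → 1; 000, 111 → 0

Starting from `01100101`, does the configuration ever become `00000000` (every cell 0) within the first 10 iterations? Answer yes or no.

yes

11111111
00000000
all cells are 0 at iteration 2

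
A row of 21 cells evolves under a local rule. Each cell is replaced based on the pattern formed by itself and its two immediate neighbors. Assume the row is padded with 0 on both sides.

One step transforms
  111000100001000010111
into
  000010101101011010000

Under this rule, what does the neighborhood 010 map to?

At position 6 the neighborhood is 010; the next row has 1 there.

1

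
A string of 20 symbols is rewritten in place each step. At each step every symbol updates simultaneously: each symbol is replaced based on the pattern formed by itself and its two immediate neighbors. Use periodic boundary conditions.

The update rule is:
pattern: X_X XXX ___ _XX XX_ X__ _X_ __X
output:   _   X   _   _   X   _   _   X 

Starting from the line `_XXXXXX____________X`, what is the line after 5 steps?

__X___X_______X___X_

__XXXXX___________X_
_X_XXXX__________X__
X___XXX_________X___
___X_XX________X___X
__X___X_______X___X_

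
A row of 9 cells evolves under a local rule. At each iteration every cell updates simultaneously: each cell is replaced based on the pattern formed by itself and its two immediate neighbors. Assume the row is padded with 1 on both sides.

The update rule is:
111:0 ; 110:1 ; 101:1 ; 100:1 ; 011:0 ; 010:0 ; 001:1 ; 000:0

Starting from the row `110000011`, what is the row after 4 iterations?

011011011

011000100
101101011
110110100
011011011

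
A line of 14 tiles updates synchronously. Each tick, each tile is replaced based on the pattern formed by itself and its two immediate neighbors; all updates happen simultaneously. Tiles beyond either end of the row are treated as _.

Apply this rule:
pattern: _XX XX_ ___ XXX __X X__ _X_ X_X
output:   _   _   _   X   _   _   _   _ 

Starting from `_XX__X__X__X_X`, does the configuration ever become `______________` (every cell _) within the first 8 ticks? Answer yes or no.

______________
all cells are _ at tick 1

yes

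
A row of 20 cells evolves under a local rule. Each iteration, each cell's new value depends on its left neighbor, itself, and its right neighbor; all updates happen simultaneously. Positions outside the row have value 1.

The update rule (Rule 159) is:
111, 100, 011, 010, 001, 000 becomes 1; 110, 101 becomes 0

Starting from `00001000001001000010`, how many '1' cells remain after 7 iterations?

11111111111111111110
11111111111111111100
11111111111111111011
11111111111111110011
11111111111111101111
11111111111111001111
11111111111110111111
count of 1: 19

19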